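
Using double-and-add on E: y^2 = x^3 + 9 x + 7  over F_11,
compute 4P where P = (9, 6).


k = 4 = 100_2 (binary, LSB first: 001)
Double-and-add from P = (9, 6):
  bit 0 = 0: acc unchanged = O
  bit 1 = 0: acc unchanged = O
  bit 2 = 1: acc = O + (5, 10) = (5, 10)

4P = (5, 10)


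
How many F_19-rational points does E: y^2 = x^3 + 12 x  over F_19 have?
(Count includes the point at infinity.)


For each x in F_19, count y with y^2 = x^3 + 12 x + 0 mod 19:
  x = 0: RHS = 0, y in [0]  -> 1 point(s)
  x = 3: RHS = 6, y in [5, 14]  -> 2 point(s)
  x = 4: RHS = 17, y in [6, 13]  -> 2 point(s)
  x = 7: RHS = 9, y in [3, 16]  -> 2 point(s)
  x = 8: RHS = 0, y in [0]  -> 1 point(s)
  x = 9: RHS = 1, y in [1, 18]  -> 2 point(s)
  x = 11: RHS = 0, y in [0]  -> 1 point(s)
  x = 13: RHS = 16, y in [4, 15]  -> 2 point(s)
  x = 14: RHS = 5, y in [9, 10]  -> 2 point(s)
  x = 17: RHS = 6, y in [5, 14]  -> 2 point(s)
  x = 18: RHS = 6, y in [5, 14]  -> 2 point(s)
Affine points: 19. Add the point at infinity: total = 20.

#E(F_19) = 20


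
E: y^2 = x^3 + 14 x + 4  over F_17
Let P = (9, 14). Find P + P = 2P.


Doubling: s = (3 x1^2 + a) / (2 y1)
s = (3*9^2 + 14) / (2*14) mod 17 = 11
x3 = s^2 - 2 x1 mod 17 = 11^2 - 2*9 = 1
y3 = s (x1 - x3) - y1 mod 17 = 11 * (9 - 1) - 14 = 6

2P = (1, 6)


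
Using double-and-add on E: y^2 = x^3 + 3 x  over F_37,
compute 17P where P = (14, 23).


k = 17 = 10001_2 (binary, LSB first: 10001)
Double-and-add from P = (14, 23):
  bit 0 = 1: acc = O + (14, 23) = (14, 23)
  bit 1 = 0: acc unchanged = (14, 23)
  bit 2 = 0: acc unchanged = (14, 23)
  bit 3 = 0: acc unchanged = (14, 23)
  bit 4 = 1: acc = (14, 23) + (28, 13) = (31, 5)

17P = (31, 5)


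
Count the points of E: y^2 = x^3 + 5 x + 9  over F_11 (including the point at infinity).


For each x in F_11, count y with y^2 = x^3 + 5 x + 9 mod 11:
  x = 0: RHS = 9, y in [3, 8]  -> 2 point(s)
  x = 1: RHS = 4, y in [2, 9]  -> 2 point(s)
  x = 2: RHS = 5, y in [4, 7]  -> 2 point(s)
  x = 4: RHS = 5, y in [4, 7]  -> 2 point(s)
  x = 5: RHS = 5, y in [4, 7]  -> 2 point(s)
  x = 8: RHS = 0, y in [0]  -> 1 point(s)
  x = 10: RHS = 3, y in [5, 6]  -> 2 point(s)
Affine points: 13. Add the point at infinity: total = 14.

#E(F_11) = 14


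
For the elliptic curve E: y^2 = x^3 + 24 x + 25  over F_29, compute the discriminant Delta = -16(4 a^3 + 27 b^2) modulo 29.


4 a^3 + 27 b^2 = 4*24^3 + 27*25^2 = 55296 + 16875 = 72171
Delta = -16 * (72171) = -1154736
Delta mod 29 = 15

Delta = 15 (mod 29)


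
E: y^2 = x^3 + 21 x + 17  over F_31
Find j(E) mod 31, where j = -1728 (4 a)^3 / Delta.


Delta = -16(4 a^3 + 27 b^2) mod 31 = 5
-1728 * (4 a)^3 = -1728 * (4*21)^3 mod 31 = 27
j = 27 * 5^(-1) mod 31 = 24

j = 24 (mod 31)


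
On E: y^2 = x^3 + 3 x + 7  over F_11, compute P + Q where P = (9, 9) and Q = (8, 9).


P != Q, so use the chord formula.
s = (y2 - y1) / (x2 - x1) = (0) / (10) mod 11 = 0
x3 = s^2 - x1 - x2 mod 11 = 0^2 - 9 - 8 = 5
y3 = s (x1 - x3) - y1 mod 11 = 0 * (9 - 5) - 9 = 2

P + Q = (5, 2)


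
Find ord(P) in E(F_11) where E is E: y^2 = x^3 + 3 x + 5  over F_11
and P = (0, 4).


Compute successive multiples of P until we hit O:
  1P = (0, 4)
  2P = (1, 8)
  3P = (4, 2)
  4P = (10, 1)
  5P = (10, 10)
  6P = (4, 9)
  7P = (1, 3)
  8P = (0, 7)
  ... (continuing to 9P)
  9P = O

ord(P) = 9


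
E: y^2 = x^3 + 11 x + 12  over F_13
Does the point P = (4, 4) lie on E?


Check whether y^2 = x^3 + 11 x + 12 (mod 13) for (x, y) = (4, 4).
LHS: y^2 = 4^2 mod 13 = 3
RHS: x^3 + 11 x + 12 = 4^3 + 11*4 + 12 mod 13 = 3
LHS = RHS

Yes, on the curve


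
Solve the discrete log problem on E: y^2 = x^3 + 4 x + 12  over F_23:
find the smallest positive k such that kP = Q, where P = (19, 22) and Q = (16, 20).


Enumerate multiples of P until we hit Q = (16, 20):
  1P = (19, 22)
  2P = (17, 18)
  3P = (14, 11)
  4P = (16, 3)
  5P = (0, 14)
  6P = (8, 2)
  7P = (9, 15)
  8P = (4, 0)
  9P = (9, 8)
  10P = (8, 21)
  11P = (0, 9)
  12P = (16, 20)
Match found at i = 12.

k = 12


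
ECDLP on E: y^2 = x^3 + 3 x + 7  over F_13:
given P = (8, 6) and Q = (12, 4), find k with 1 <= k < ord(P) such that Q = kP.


Enumerate multiples of P until we hit Q = (12, 4):
  1P = (8, 6)
  2P = (10, 7)
  3P = (5, 2)
  4P = (9, 10)
  5P = (12, 4)
Match found at i = 5.

k = 5


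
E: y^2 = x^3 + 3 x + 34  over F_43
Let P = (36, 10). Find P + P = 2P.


Doubling: s = (3 x1^2 + a) / (2 y1)
s = (3*36^2 + 3) / (2*10) mod 43 = 29
x3 = s^2 - 2 x1 mod 43 = 29^2 - 2*36 = 38
y3 = s (x1 - x3) - y1 mod 43 = 29 * (36 - 38) - 10 = 18

2P = (38, 18)


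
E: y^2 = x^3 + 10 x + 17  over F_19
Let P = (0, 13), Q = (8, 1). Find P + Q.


P != Q, so use the chord formula.
s = (y2 - y1) / (x2 - x1) = (7) / (8) mod 19 = 8
x3 = s^2 - x1 - x2 mod 19 = 8^2 - 0 - 8 = 18
y3 = s (x1 - x3) - y1 mod 19 = 8 * (0 - 18) - 13 = 14

P + Q = (18, 14)


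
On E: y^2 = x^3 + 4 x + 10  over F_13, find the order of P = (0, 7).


Compute successive multiples of P until we hit O:
  1P = (0, 7)
  2P = (3, 7)
  3P = (10, 6)
  4P = (6, 4)
  5P = (4, 8)
  6P = (5, 8)
  7P = (7, 2)
  8P = (2, 0)
  ... (continuing to 16P)
  16P = O

ord(P) = 16


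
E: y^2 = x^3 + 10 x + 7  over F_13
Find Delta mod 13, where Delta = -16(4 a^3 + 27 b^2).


4 a^3 + 27 b^2 = 4*10^3 + 27*7^2 = 4000 + 1323 = 5323
Delta = -16 * (5323) = -85168
Delta mod 13 = 8

Delta = 8 (mod 13)


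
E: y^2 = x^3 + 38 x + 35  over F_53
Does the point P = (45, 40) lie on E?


Check whether y^2 = x^3 + 38 x + 35 (mod 53) for (x, y) = (45, 40).
LHS: y^2 = 40^2 mod 53 = 10
RHS: x^3 + 38 x + 35 = 45^3 + 38*45 + 35 mod 53 = 14
LHS != RHS

No, not on the curve


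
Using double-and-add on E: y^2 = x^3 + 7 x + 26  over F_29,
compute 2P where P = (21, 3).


k = 2 = 10_2 (binary, LSB first: 01)
Double-and-add from P = (21, 3):
  bit 0 = 0: acc unchanged = O
  bit 1 = 1: acc = O + (10, 9) = (10, 9)

2P = (10, 9)


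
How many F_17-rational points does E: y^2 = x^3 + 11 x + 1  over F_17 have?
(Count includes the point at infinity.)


For each x in F_17, count y with y^2 = x^3 + 11 x + 1 mod 17:
  x = 0: RHS = 1, y in [1, 16]  -> 2 point(s)
  x = 1: RHS = 13, y in [8, 9]  -> 2 point(s)
  x = 7: RHS = 13, y in [8, 9]  -> 2 point(s)
  x = 9: RHS = 13, y in [8, 9]  -> 2 point(s)
  x = 11: RHS = 8, y in [5, 12]  -> 2 point(s)
  x = 12: RHS = 8, y in [5, 12]  -> 2 point(s)
  x = 14: RHS = 9, y in [3, 14]  -> 2 point(s)
Affine points: 14. Add the point at infinity: total = 15.

#E(F_17) = 15


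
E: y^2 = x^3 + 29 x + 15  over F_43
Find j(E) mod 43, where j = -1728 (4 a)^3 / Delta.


Delta = -16(4 a^3 + 27 b^2) mod 43 = 27
-1728 * (4 a)^3 = -1728 * (4*29)^3 mod 43 = 32
j = 32 * 27^(-1) mod 43 = 41

j = 41 (mod 43)


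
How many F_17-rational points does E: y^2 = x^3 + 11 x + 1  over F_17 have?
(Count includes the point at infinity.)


For each x in F_17, count y with y^2 = x^3 + 11 x + 1 mod 17:
  x = 0: RHS = 1, y in [1, 16]  -> 2 point(s)
  x = 1: RHS = 13, y in [8, 9]  -> 2 point(s)
  x = 7: RHS = 13, y in [8, 9]  -> 2 point(s)
  x = 9: RHS = 13, y in [8, 9]  -> 2 point(s)
  x = 11: RHS = 8, y in [5, 12]  -> 2 point(s)
  x = 12: RHS = 8, y in [5, 12]  -> 2 point(s)
  x = 14: RHS = 9, y in [3, 14]  -> 2 point(s)
Affine points: 14. Add the point at infinity: total = 15.

#E(F_17) = 15


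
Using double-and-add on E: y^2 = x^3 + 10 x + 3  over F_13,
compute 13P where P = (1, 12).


k = 13 = 1101_2 (binary, LSB first: 1011)
Double-and-add from P = (1, 12):
  bit 0 = 1: acc = O + (1, 12) = (1, 12)
  bit 1 = 0: acc unchanged = (1, 12)
  bit 2 = 1: acc = (1, 12) + (8, 6) = (5, 10)
  bit 3 = 1: acc = (5, 10) + (7, 0) = (0, 4)

13P = (0, 4)


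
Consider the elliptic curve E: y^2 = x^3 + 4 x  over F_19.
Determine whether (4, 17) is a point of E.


Check whether y^2 = x^3 + 4 x + 0 (mod 19) for (x, y) = (4, 17).
LHS: y^2 = 17^2 mod 19 = 4
RHS: x^3 + 4 x + 0 = 4^3 + 4*4 + 0 mod 19 = 4
LHS = RHS

Yes, on the curve


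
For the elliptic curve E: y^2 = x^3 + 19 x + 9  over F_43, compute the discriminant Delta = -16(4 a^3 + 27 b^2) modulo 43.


4 a^3 + 27 b^2 = 4*19^3 + 27*9^2 = 27436 + 2187 = 29623
Delta = -16 * (29623) = -473968
Delta mod 43 = 21

Delta = 21 (mod 43)


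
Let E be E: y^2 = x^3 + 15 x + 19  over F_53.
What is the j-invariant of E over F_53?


Delta = -16(4 a^3 + 27 b^2) mod 53 = 2
-1728 * (4 a)^3 = -1728 * (4*15)^3 mod 53 = 48
j = 48 * 2^(-1) mod 53 = 24

j = 24 (mod 53)


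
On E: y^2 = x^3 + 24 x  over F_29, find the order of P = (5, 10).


Compute successive multiples of P until we hit O:
  1P = (5, 10)
  2P = (24, 25)
  3P = (24, 4)
  4P = (5, 19)
  5P = O

ord(P) = 5


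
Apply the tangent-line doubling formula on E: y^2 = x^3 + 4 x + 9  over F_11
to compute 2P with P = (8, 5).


Doubling: s = (3 x1^2 + a) / (2 y1)
s = (3*8^2 + 4) / (2*5) mod 11 = 2
x3 = s^2 - 2 x1 mod 11 = 2^2 - 2*8 = 10
y3 = s (x1 - x3) - y1 mod 11 = 2 * (8 - 10) - 5 = 2

2P = (10, 2)


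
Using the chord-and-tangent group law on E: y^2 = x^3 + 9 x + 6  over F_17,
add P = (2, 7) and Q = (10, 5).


P != Q, so use the chord formula.
s = (y2 - y1) / (x2 - x1) = (15) / (8) mod 17 = 4
x3 = s^2 - x1 - x2 mod 17 = 4^2 - 2 - 10 = 4
y3 = s (x1 - x3) - y1 mod 17 = 4 * (2 - 4) - 7 = 2

P + Q = (4, 2)


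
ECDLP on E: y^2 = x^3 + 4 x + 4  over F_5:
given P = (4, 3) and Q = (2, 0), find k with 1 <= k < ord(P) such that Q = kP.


Enumerate multiples of P until we hit Q = (2, 0):
  1P = (4, 3)
  2P = (1, 3)
  3P = (0, 2)
  4P = (2, 0)
Match found at i = 4.

k = 4


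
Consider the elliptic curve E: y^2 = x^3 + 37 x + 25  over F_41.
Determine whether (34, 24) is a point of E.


Check whether y^2 = x^3 + 37 x + 25 (mod 41) for (x, y) = (34, 24).
LHS: y^2 = 24^2 mod 41 = 2
RHS: x^3 + 37 x + 25 = 34^3 + 37*34 + 25 mod 41 = 38
LHS != RHS

No, not on the curve


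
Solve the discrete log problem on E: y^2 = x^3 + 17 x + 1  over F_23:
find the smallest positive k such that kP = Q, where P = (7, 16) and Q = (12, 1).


Enumerate multiples of P until we hit Q = (12, 1):
  1P = (7, 16)
  2P = (4, 8)
  3P = (14, 19)
  4P = (5, 21)
  5P = (0, 1)
  6P = (22, 11)
  7P = (12, 1)
Match found at i = 7.

k = 7


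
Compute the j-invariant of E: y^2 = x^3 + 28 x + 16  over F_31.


Delta = -16(4 a^3 + 27 b^2) mod 31 = 8
-1728 * (4 a)^3 = -1728 * (4*28)^3 mod 31 = 2
j = 2 * 8^(-1) mod 31 = 8

j = 8 (mod 31)


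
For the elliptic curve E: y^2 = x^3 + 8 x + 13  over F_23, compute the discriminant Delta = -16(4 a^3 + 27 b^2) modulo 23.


4 a^3 + 27 b^2 = 4*8^3 + 27*13^2 = 2048 + 4563 = 6611
Delta = -16 * (6611) = -105776
Delta mod 23 = 1

Delta = 1 (mod 23)


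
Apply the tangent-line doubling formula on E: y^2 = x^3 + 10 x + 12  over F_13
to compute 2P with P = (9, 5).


Doubling: s = (3 x1^2 + a) / (2 y1)
s = (3*9^2 + 10) / (2*5) mod 13 = 11
x3 = s^2 - 2 x1 mod 13 = 11^2 - 2*9 = 12
y3 = s (x1 - x3) - y1 mod 13 = 11 * (9 - 12) - 5 = 1

2P = (12, 1)


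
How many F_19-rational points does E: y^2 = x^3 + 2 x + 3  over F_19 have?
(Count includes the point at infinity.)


For each x in F_19, count y with y^2 = x^3 + 2 x + 3 mod 19:
  x = 1: RHS = 6, y in [5, 14]  -> 2 point(s)
  x = 3: RHS = 17, y in [6, 13]  -> 2 point(s)
  x = 5: RHS = 5, y in [9, 10]  -> 2 point(s)
  x = 9: RHS = 9, y in [3, 16]  -> 2 point(s)
  x = 10: RHS = 16, y in [4, 15]  -> 2 point(s)
  x = 11: RHS = 7, y in [8, 11]  -> 2 point(s)
  x = 12: RHS = 7, y in [8, 11]  -> 2 point(s)
  x = 14: RHS = 1, y in [1, 18]  -> 2 point(s)
  x = 15: RHS = 7, y in [8, 11]  -> 2 point(s)
  x = 18: RHS = 0, y in [0]  -> 1 point(s)
Affine points: 19. Add the point at infinity: total = 20.

#E(F_19) = 20


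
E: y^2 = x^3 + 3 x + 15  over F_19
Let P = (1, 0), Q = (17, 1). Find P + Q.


P != Q, so use the chord formula.
s = (y2 - y1) / (x2 - x1) = (1) / (16) mod 19 = 6
x3 = s^2 - x1 - x2 mod 19 = 6^2 - 1 - 17 = 18
y3 = s (x1 - x3) - y1 mod 19 = 6 * (1 - 18) - 0 = 12

P + Q = (18, 12)


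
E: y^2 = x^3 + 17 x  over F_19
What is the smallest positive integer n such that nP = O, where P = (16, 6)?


Compute successive multiples of P until we hit O:
  1P = (16, 6)
  2P = (11, 6)
  3P = (11, 13)
  4P = (16, 13)
  5P = O

ord(P) = 5


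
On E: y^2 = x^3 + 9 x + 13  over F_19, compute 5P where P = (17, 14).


k = 5 = 101_2 (binary, LSB first: 101)
Double-and-add from P = (17, 14):
  bit 0 = 1: acc = O + (17, 14) = (17, 14)
  bit 1 = 0: acc unchanged = (17, 14)
  bit 2 = 1: acc = (17, 14) + (7, 1) = (6, 6)

5P = (6, 6)


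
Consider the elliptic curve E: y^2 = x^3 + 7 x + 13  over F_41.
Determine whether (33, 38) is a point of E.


Check whether y^2 = x^3 + 7 x + 13 (mod 41) for (x, y) = (33, 38).
LHS: y^2 = 38^2 mod 41 = 9
RHS: x^3 + 7 x + 13 = 33^3 + 7*33 + 13 mod 41 = 19
LHS != RHS

No, not on the curve


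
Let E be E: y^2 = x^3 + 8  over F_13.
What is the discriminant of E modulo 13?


4 a^3 + 27 b^2 = 4*0^3 + 27*8^2 = 0 + 1728 = 1728
Delta = -16 * (1728) = -27648
Delta mod 13 = 3

Delta = 3 (mod 13)


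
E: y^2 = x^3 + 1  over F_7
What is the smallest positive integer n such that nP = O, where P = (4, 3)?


Compute successive multiples of P until we hit O:
  1P = (4, 3)
  2P = (0, 1)
  3P = (5, 0)
  4P = (0, 6)
  5P = (4, 4)
  6P = O

ord(P) = 6


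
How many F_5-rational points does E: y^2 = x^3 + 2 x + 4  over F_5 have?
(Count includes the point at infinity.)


For each x in F_5, count y with y^2 = x^3 + 2 x + 4 mod 5:
  x = 0: RHS = 4, y in [2, 3]  -> 2 point(s)
  x = 2: RHS = 1, y in [1, 4]  -> 2 point(s)
  x = 4: RHS = 1, y in [1, 4]  -> 2 point(s)
Affine points: 6. Add the point at infinity: total = 7.

#E(F_5) = 7


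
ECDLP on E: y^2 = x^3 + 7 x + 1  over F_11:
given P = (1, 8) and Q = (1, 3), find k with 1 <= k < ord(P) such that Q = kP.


Enumerate multiples of P until we hit Q = (1, 3):
  1P = (1, 8)
  2P = (2, 1)
  3P = (2, 10)
  4P = (1, 3)
Match found at i = 4.

k = 4


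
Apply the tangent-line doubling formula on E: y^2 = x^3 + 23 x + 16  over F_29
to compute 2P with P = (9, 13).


Doubling: s = (3 x1^2 + a) / (2 y1)
s = (3*9^2 + 23) / (2*13) mod 29 = 8
x3 = s^2 - 2 x1 mod 29 = 8^2 - 2*9 = 17
y3 = s (x1 - x3) - y1 mod 29 = 8 * (9 - 17) - 13 = 10

2P = (17, 10)


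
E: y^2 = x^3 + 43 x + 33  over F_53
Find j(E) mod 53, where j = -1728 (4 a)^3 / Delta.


Delta = -16(4 a^3 + 27 b^2) mod 53 = 9
-1728 * (4 a)^3 = -1728 * (4*43)^3 mod 53 = 27
j = 27 * 9^(-1) mod 53 = 3

j = 3 (mod 53)


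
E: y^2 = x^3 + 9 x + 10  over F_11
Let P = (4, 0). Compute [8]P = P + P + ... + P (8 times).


k = 8 = 1000_2 (binary, LSB first: 0001)
Double-and-add from P = (4, 0):
  bit 0 = 0: acc unchanged = O
  bit 1 = 0: acc unchanged = O
  bit 2 = 0: acc unchanged = O
  bit 3 = 1: acc = O + O = O

8P = O


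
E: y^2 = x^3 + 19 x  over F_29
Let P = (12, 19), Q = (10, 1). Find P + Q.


P != Q, so use the chord formula.
s = (y2 - y1) / (x2 - x1) = (11) / (27) mod 29 = 9
x3 = s^2 - x1 - x2 mod 29 = 9^2 - 12 - 10 = 1
y3 = s (x1 - x3) - y1 mod 29 = 9 * (12 - 1) - 19 = 22

P + Q = (1, 22)


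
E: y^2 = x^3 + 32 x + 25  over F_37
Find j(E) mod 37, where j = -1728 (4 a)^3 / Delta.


Delta = -16(4 a^3 + 27 b^2) mod 37 = 34
-1728 * (4 a)^3 = -1728 * (4*32)^3 mod 37 = 23
j = 23 * 34^(-1) mod 37 = 17

j = 17 (mod 37)


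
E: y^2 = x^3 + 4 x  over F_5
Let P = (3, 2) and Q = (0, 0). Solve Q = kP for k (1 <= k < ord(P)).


Enumerate multiples of P until we hit Q = (0, 0):
  1P = (3, 2)
  2P = (0, 0)
Match found at i = 2.

k = 2


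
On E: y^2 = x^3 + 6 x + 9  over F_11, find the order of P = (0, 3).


Compute successive multiples of P until we hit O:
  1P = (0, 3)
  2P = (1, 7)
  3P = (4, 3)
  4P = (7, 8)
  5P = (9, 0)
  6P = (7, 3)
  7P = (4, 8)
  8P = (1, 4)
  ... (continuing to 10P)
  10P = O

ord(P) = 10


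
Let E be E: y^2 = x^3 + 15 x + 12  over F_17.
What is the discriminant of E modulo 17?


4 a^3 + 27 b^2 = 4*15^3 + 27*12^2 = 13500 + 3888 = 17388
Delta = -16 * (17388) = -278208
Delta mod 17 = 14

Delta = 14 (mod 17)


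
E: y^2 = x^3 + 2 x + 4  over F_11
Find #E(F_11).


For each x in F_11, count y with y^2 = x^3 + 2 x + 4 mod 11:
  x = 0: RHS = 4, y in [2, 9]  -> 2 point(s)
  x = 2: RHS = 5, y in [4, 7]  -> 2 point(s)
  x = 3: RHS = 4, y in [2, 9]  -> 2 point(s)
  x = 6: RHS = 1, y in [1, 10]  -> 2 point(s)
  x = 7: RHS = 9, y in [3, 8]  -> 2 point(s)
  x = 8: RHS = 4, y in [2, 9]  -> 2 point(s)
  x = 9: RHS = 3, y in [5, 6]  -> 2 point(s)
  x = 10: RHS = 1, y in [1, 10]  -> 2 point(s)
Affine points: 16. Add the point at infinity: total = 17.

#E(F_11) = 17


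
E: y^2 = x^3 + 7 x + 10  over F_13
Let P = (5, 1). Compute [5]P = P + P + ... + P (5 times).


k = 5 = 101_2 (binary, LSB first: 101)
Double-and-add from P = (5, 1):
  bit 0 = 1: acc = O + (5, 1) = (5, 1)
  bit 1 = 0: acc unchanged = (5, 1)
  bit 2 = 1: acc = (5, 1) + (11, 12) = (0, 6)

5P = (0, 6)


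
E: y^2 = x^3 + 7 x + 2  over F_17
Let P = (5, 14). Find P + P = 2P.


Doubling: s = (3 x1^2 + a) / (2 y1)
s = (3*5^2 + 7) / (2*14) mod 17 = 9
x3 = s^2 - 2 x1 mod 17 = 9^2 - 2*5 = 3
y3 = s (x1 - x3) - y1 mod 17 = 9 * (5 - 3) - 14 = 4

2P = (3, 4)


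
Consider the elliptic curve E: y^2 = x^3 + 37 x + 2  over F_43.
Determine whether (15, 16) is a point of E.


Check whether y^2 = x^3 + 37 x + 2 (mod 43) for (x, y) = (15, 16).
LHS: y^2 = 16^2 mod 43 = 41
RHS: x^3 + 37 x + 2 = 15^3 + 37*15 + 2 mod 43 = 19
LHS != RHS

No, not on the curve


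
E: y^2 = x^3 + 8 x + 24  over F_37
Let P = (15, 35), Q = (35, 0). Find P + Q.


P != Q, so use the chord formula.
s = (y2 - y1) / (x2 - x1) = (2) / (20) mod 37 = 26
x3 = s^2 - x1 - x2 mod 37 = 26^2 - 15 - 35 = 34
y3 = s (x1 - x3) - y1 mod 37 = 26 * (15 - 34) - 35 = 26

P + Q = (34, 26)


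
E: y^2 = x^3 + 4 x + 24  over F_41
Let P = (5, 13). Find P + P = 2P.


Doubling: s = (3 x1^2 + a) / (2 y1)
s = (3*5^2 + 4) / (2*13) mod 41 = 33
x3 = s^2 - 2 x1 mod 41 = 33^2 - 2*5 = 13
y3 = s (x1 - x3) - y1 mod 41 = 33 * (5 - 13) - 13 = 10

2P = (13, 10)


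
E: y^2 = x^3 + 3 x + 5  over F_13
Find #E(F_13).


For each x in F_13, count y with y^2 = x^3 + 3 x + 5 mod 13:
  x = 1: RHS = 9, y in [3, 10]  -> 2 point(s)
  x = 4: RHS = 3, y in [4, 9]  -> 2 point(s)
  x = 11: RHS = 4, y in [2, 11]  -> 2 point(s)
  x = 12: RHS = 1, y in [1, 12]  -> 2 point(s)
Affine points: 8. Add the point at infinity: total = 9.

#E(F_13) = 9


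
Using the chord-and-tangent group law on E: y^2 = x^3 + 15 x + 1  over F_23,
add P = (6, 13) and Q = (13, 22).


P != Q, so use the chord formula.
s = (y2 - y1) / (x2 - x1) = (9) / (7) mod 23 = 21
x3 = s^2 - x1 - x2 mod 23 = 21^2 - 6 - 13 = 8
y3 = s (x1 - x3) - y1 mod 23 = 21 * (6 - 8) - 13 = 14

P + Q = (8, 14)


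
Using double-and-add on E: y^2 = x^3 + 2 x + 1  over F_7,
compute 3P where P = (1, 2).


k = 3 = 11_2 (binary, LSB first: 11)
Double-and-add from P = (1, 2):
  bit 0 = 1: acc = O + (1, 2) = (1, 2)
  bit 1 = 1: acc = (1, 2) + (0, 1) = (0, 6)

3P = (0, 6)


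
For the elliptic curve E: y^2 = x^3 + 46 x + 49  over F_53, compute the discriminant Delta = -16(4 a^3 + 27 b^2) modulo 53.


4 a^3 + 27 b^2 = 4*46^3 + 27*49^2 = 389344 + 64827 = 454171
Delta = -16 * (454171) = -7266736
Delta mod 53 = 41

Delta = 41 (mod 53)


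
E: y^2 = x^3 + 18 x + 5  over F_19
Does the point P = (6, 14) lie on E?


Check whether y^2 = x^3 + 18 x + 5 (mod 19) for (x, y) = (6, 14).
LHS: y^2 = 14^2 mod 19 = 6
RHS: x^3 + 18 x + 5 = 6^3 + 18*6 + 5 mod 19 = 6
LHS = RHS

Yes, on the curve


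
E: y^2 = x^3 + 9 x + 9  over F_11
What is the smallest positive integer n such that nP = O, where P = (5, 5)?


Compute successive multiples of P until we hit O:
  1P = (5, 5)
  2P = (6, 2)
  3P = (9, 7)
  4P = (0, 3)
  5P = (0, 8)
  6P = (9, 4)
  7P = (6, 9)
  8P = (5, 6)
  ... (continuing to 9P)
  9P = O

ord(P) = 9


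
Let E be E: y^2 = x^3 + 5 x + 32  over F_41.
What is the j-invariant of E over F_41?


Delta = -16(4 a^3 + 27 b^2) mod 41 = 17
-1728 * (4 a)^3 = -1728 * (4*5)^3 mod 41 = 11
j = 11 * 17^(-1) mod 41 = 32

j = 32 (mod 41)


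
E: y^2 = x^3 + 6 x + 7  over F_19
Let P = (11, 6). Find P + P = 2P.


Doubling: s = (3 x1^2 + a) / (2 y1)
s = (3*11^2 + 6) / (2*6) mod 19 = 7
x3 = s^2 - 2 x1 mod 19 = 7^2 - 2*11 = 8
y3 = s (x1 - x3) - y1 mod 19 = 7 * (11 - 8) - 6 = 15

2P = (8, 15)


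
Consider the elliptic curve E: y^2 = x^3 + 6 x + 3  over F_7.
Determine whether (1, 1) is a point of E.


Check whether y^2 = x^3 + 6 x + 3 (mod 7) for (x, y) = (1, 1).
LHS: y^2 = 1^2 mod 7 = 1
RHS: x^3 + 6 x + 3 = 1^3 + 6*1 + 3 mod 7 = 3
LHS != RHS

No, not on the curve


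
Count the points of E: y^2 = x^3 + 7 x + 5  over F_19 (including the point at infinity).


For each x in F_19, count y with y^2 = x^3 + 7 x + 5 mod 19:
  x = 0: RHS = 5, y in [9, 10]  -> 2 point(s)
  x = 6: RHS = 16, y in [4, 15]  -> 2 point(s)
  x = 7: RHS = 17, y in [6, 13]  -> 2 point(s)
  x = 10: RHS = 11, y in [7, 12]  -> 2 point(s)
  x = 11: RHS = 7, y in [8, 11]  -> 2 point(s)
  x = 14: RHS = 16, y in [4, 15]  -> 2 point(s)
  x = 18: RHS = 16, y in [4, 15]  -> 2 point(s)
Affine points: 14. Add the point at infinity: total = 15.

#E(F_19) = 15


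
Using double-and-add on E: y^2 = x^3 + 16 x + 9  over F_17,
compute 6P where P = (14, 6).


k = 6 = 110_2 (binary, LSB first: 011)
Double-and-add from P = (14, 6):
  bit 0 = 0: acc unchanged = O
  bit 1 = 1: acc = O + (14, 11) = (14, 11)
  bit 2 = 1: acc = (14, 11) + (14, 6) = O

6P = O


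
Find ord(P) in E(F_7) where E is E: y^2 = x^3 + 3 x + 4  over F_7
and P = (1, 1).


Compute successive multiples of P until we hit O:
  1P = (1, 1)
  2P = (0, 2)
  3P = (0, 5)
  4P = (1, 6)
  5P = O

ord(P) = 5


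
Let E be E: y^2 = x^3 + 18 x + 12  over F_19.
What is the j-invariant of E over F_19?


Delta = -16(4 a^3 + 27 b^2) mod 19 = 5
-1728 * (4 a)^3 = -1728 * (4*18)^3 mod 19 = 12
j = 12 * 5^(-1) mod 19 = 10

j = 10 (mod 19)


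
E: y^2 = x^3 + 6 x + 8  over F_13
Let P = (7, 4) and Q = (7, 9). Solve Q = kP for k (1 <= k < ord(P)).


Enumerate multiples of P until we hit Q = (7, 9):
  1P = (7, 4)
  2P = (3, 1)
  3P = (6, 0)
  4P = (3, 12)
  5P = (7, 9)
Match found at i = 5.

k = 5


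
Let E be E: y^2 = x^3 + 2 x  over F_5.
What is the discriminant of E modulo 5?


4 a^3 + 27 b^2 = 4*2^3 + 27*0^2 = 32 + 0 = 32
Delta = -16 * (32) = -512
Delta mod 5 = 3

Delta = 3 (mod 5)


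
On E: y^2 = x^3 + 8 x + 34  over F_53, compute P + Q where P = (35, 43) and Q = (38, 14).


P != Q, so use the chord formula.
s = (y2 - y1) / (x2 - x1) = (24) / (3) mod 53 = 8
x3 = s^2 - x1 - x2 mod 53 = 8^2 - 35 - 38 = 44
y3 = s (x1 - x3) - y1 mod 53 = 8 * (35 - 44) - 43 = 44

P + Q = (44, 44)


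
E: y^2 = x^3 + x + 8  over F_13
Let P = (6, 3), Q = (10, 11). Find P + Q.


P != Q, so use the chord formula.
s = (y2 - y1) / (x2 - x1) = (8) / (4) mod 13 = 2
x3 = s^2 - x1 - x2 mod 13 = 2^2 - 6 - 10 = 1
y3 = s (x1 - x3) - y1 mod 13 = 2 * (6 - 1) - 3 = 7

P + Q = (1, 7)


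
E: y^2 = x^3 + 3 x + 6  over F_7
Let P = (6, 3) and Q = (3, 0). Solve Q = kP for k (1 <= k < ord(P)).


Enumerate multiples of P until we hit Q = (3, 0):
  1P = (6, 3)
  2P = (3, 0)
Match found at i = 2.

k = 2


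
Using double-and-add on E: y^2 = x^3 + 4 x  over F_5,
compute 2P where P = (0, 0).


k = 2 = 10_2 (binary, LSB first: 01)
Double-and-add from P = (0, 0):
  bit 0 = 0: acc unchanged = O
  bit 1 = 1: acc = O + O = O

2P = O


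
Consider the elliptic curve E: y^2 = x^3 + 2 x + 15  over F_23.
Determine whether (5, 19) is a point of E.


Check whether y^2 = x^3 + 2 x + 15 (mod 23) for (x, y) = (5, 19).
LHS: y^2 = 19^2 mod 23 = 16
RHS: x^3 + 2 x + 15 = 5^3 + 2*5 + 15 mod 23 = 12
LHS != RHS

No, not on the curve


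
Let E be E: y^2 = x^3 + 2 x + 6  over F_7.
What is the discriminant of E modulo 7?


4 a^3 + 27 b^2 = 4*2^3 + 27*6^2 = 32 + 972 = 1004
Delta = -16 * (1004) = -16064
Delta mod 7 = 1

Delta = 1 (mod 7)


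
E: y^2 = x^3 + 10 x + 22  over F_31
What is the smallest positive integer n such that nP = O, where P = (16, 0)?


Compute successive multiples of P until we hit O:
  1P = (16, 0)
  2P = O

ord(P) = 2


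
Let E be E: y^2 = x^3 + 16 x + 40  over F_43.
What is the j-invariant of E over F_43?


Delta = -16(4 a^3 + 27 b^2) mod 43 = 9
-1728 * (4 a)^3 = -1728 * (4*16)^3 mod 43 = 1
j = 1 * 9^(-1) mod 43 = 24

j = 24 (mod 43)


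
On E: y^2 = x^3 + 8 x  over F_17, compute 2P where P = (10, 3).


Doubling: s = (3 x1^2 + a) / (2 y1)
s = (3*10^2 + 8) / (2*3) mod 17 = 6
x3 = s^2 - 2 x1 mod 17 = 6^2 - 2*10 = 16
y3 = s (x1 - x3) - y1 mod 17 = 6 * (10 - 16) - 3 = 12

2P = (16, 12)


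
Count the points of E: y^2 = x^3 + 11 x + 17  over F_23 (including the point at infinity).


For each x in F_23, count y with y^2 = x^3 + 11 x + 17 mod 23:
  x = 1: RHS = 6, y in [11, 12]  -> 2 point(s)
  x = 2: RHS = 1, y in [1, 22]  -> 2 point(s)
  x = 3: RHS = 8, y in [10, 13]  -> 2 point(s)
  x = 5: RHS = 13, y in [6, 17]  -> 2 point(s)
  x = 6: RHS = 0, y in [0]  -> 1 point(s)
  x = 7: RHS = 0, y in [0]  -> 1 point(s)
  x = 10: RHS = 0, y in [0]  -> 1 point(s)
  x = 19: RHS = 1, y in [1, 22]  -> 2 point(s)
  x = 20: RHS = 3, y in [7, 16]  -> 2 point(s)
Affine points: 15. Add the point at infinity: total = 16.

#E(F_23) = 16


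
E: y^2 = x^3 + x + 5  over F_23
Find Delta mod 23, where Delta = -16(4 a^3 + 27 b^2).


4 a^3 + 27 b^2 = 4*1^3 + 27*5^2 = 4 + 675 = 679
Delta = -16 * (679) = -10864
Delta mod 23 = 15

Delta = 15 (mod 23)


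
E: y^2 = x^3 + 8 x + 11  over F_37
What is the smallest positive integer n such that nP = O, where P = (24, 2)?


Compute successive multiples of P until we hit O:
  1P = (24, 2)
  2P = (15, 19)
  3P = (34, 21)
  4P = (0, 14)
  5P = (4, 25)
  6P = (18, 17)
  7P = (29, 29)
  8P = (25, 0)
  ... (continuing to 16P)
  16P = O

ord(P) = 16


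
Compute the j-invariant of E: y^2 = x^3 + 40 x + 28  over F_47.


Delta = -16(4 a^3 + 27 b^2) mod 47 = 44
-1728 * (4 a)^3 = -1728 * (4*40)^3 mod 47 = 14
j = 14 * 44^(-1) mod 47 = 11

j = 11 (mod 47)


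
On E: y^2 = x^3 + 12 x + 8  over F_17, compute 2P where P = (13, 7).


Doubling: s = (3 x1^2 + a) / (2 y1)
s = (3*13^2 + 12) / (2*7) mod 17 = 14
x3 = s^2 - 2 x1 mod 17 = 14^2 - 2*13 = 0
y3 = s (x1 - x3) - y1 mod 17 = 14 * (13 - 0) - 7 = 5

2P = (0, 5)


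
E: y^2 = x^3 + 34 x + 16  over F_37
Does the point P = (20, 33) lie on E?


Check whether y^2 = x^3 + 34 x + 16 (mod 37) for (x, y) = (20, 33).
LHS: y^2 = 33^2 mod 37 = 16
RHS: x^3 + 34 x + 16 = 20^3 + 34*20 + 16 mod 37 = 1
LHS != RHS

No, not on the curve


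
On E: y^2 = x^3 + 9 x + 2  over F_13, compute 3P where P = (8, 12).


k = 3 = 11_2 (binary, LSB first: 11)
Double-and-add from P = (8, 12):
  bit 0 = 1: acc = O + (8, 12) = (8, 12)
  bit 1 = 1: acc = (8, 12) + (6, 8) = (3, 11)

3P = (3, 11)


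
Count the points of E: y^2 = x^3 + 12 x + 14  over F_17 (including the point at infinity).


For each x in F_17, count y with y^2 = x^3 + 12 x + 14 mod 17:
  x = 3: RHS = 9, y in [3, 14]  -> 2 point(s)
  x = 6: RHS = 13, y in [8, 9]  -> 2 point(s)
  x = 7: RHS = 16, y in [4, 13]  -> 2 point(s)
  x = 9: RHS = 1, y in [1, 16]  -> 2 point(s)
  x = 11: RHS = 15, y in [7, 10]  -> 2 point(s)
  x = 12: RHS = 16, y in [4, 13]  -> 2 point(s)
  x = 13: RHS = 4, y in [2, 15]  -> 2 point(s)
  x = 14: RHS = 2, y in [6, 11]  -> 2 point(s)
  x = 15: RHS = 16, y in [4, 13]  -> 2 point(s)
  x = 16: RHS = 1, y in [1, 16]  -> 2 point(s)
Affine points: 20. Add the point at infinity: total = 21.

#E(F_17) = 21


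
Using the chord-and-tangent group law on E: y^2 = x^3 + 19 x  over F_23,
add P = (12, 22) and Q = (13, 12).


P != Q, so use the chord formula.
s = (y2 - y1) / (x2 - x1) = (13) / (1) mod 23 = 13
x3 = s^2 - x1 - x2 mod 23 = 13^2 - 12 - 13 = 6
y3 = s (x1 - x3) - y1 mod 23 = 13 * (12 - 6) - 22 = 10

P + Q = (6, 10)


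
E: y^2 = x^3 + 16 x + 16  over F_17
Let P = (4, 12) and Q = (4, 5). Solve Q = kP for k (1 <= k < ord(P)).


Enumerate multiples of P until we hit Q = (4, 5):
  1P = (4, 12)
  2P = (1, 13)
  3P = (14, 14)
  4P = (14, 3)
  5P = (1, 4)
  6P = (4, 5)
Match found at i = 6.

k = 6


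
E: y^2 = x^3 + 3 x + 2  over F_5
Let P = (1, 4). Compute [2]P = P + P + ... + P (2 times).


k = 2 = 10_2 (binary, LSB first: 01)
Double-and-add from P = (1, 4):
  bit 0 = 0: acc unchanged = O
  bit 1 = 1: acc = O + (2, 4) = (2, 4)

2P = (2, 4)


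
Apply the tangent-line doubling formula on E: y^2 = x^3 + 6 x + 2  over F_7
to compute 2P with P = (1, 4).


Doubling: s = (3 x1^2 + a) / (2 y1)
s = (3*1^2 + 6) / (2*4) mod 7 = 2
x3 = s^2 - 2 x1 mod 7 = 2^2 - 2*1 = 2
y3 = s (x1 - x3) - y1 mod 7 = 2 * (1 - 2) - 4 = 1

2P = (2, 1)


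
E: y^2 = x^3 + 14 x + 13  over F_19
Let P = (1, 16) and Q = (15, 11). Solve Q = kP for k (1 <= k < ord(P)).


Enumerate multiples of P until we hit Q = (15, 11):
  1P = (1, 16)
  2P = (15, 11)
Match found at i = 2.

k = 2


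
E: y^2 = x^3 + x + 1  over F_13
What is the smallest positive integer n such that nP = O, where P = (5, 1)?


Compute successive multiples of P until we hit O:
  1P = (5, 1)
  2P = (4, 11)
  3P = (0, 1)
  4P = (8, 12)
  5P = (12, 8)
  6P = (10, 7)
  7P = (1, 9)
  8P = (11, 11)
  ... (continuing to 18P)
  18P = O

ord(P) = 18


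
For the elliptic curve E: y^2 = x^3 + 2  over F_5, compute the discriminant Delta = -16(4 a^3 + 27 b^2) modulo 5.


4 a^3 + 27 b^2 = 4*0^3 + 27*2^2 = 0 + 108 = 108
Delta = -16 * (108) = -1728
Delta mod 5 = 2

Delta = 2 (mod 5)


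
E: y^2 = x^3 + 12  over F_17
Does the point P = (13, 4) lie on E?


Check whether y^2 = x^3 + 0 x + 12 (mod 17) for (x, y) = (13, 4).
LHS: y^2 = 4^2 mod 17 = 16
RHS: x^3 + 0 x + 12 = 13^3 + 0*13 + 12 mod 17 = 16
LHS = RHS

Yes, on the curve


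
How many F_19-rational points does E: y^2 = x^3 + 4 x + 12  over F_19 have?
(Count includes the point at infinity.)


For each x in F_19, count y with y^2 = x^3 + 4 x + 12 mod 19:
  x = 1: RHS = 17, y in [6, 13]  -> 2 point(s)
  x = 2: RHS = 9, y in [3, 16]  -> 2 point(s)
  x = 4: RHS = 16, y in [4, 15]  -> 2 point(s)
  x = 5: RHS = 5, y in [9, 10]  -> 2 point(s)
  x = 6: RHS = 5, y in [9, 10]  -> 2 point(s)
  x = 8: RHS = 5, y in [9, 10]  -> 2 point(s)
  x = 9: RHS = 17, y in [6, 13]  -> 2 point(s)
  x = 10: RHS = 7, y in [8, 11]  -> 2 point(s)
  x = 11: RHS = 0, y in [0]  -> 1 point(s)
  x = 13: RHS = 0, y in [0]  -> 1 point(s)
  x = 14: RHS = 0, y in [0]  -> 1 point(s)
  x = 16: RHS = 11, y in [7, 12]  -> 2 point(s)
  x = 18: RHS = 7, y in [8, 11]  -> 2 point(s)
Affine points: 23. Add the point at infinity: total = 24.

#E(F_19) = 24


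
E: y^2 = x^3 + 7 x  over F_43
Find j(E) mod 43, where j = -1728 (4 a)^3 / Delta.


Delta = -16(4 a^3 + 27 b^2) mod 43 = 21
-1728 * (4 a)^3 = -1728 * (4*7)^3 mod 43 = 39
j = 39 * 21^(-1) mod 43 = 8

j = 8 (mod 43)


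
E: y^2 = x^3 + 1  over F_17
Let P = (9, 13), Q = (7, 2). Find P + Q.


P != Q, so use the chord formula.
s = (y2 - y1) / (x2 - x1) = (6) / (15) mod 17 = 14
x3 = s^2 - x1 - x2 mod 17 = 14^2 - 9 - 7 = 10
y3 = s (x1 - x3) - y1 mod 17 = 14 * (9 - 10) - 13 = 7

P + Q = (10, 7)


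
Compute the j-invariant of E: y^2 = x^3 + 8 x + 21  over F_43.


Delta = -16(4 a^3 + 27 b^2) mod 43 = 19
-1728 * (4 a)^3 = -1728 * (4*8)^3 mod 43 = 27
j = 27 * 19^(-1) mod 43 = 15

j = 15 (mod 43)


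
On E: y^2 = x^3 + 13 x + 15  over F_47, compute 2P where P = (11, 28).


Doubling: s = (3 x1^2 + a) / (2 y1)
s = (3*11^2 + 13) / (2*28) mod 47 = 0
x3 = s^2 - 2 x1 mod 47 = 0^2 - 2*11 = 25
y3 = s (x1 - x3) - y1 mod 47 = 0 * (11 - 25) - 28 = 19

2P = (25, 19)


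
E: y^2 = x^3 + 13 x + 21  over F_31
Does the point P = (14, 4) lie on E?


Check whether y^2 = x^3 + 13 x + 21 (mod 31) for (x, y) = (14, 4).
LHS: y^2 = 4^2 mod 31 = 16
RHS: x^3 + 13 x + 21 = 14^3 + 13*14 + 21 mod 31 = 2
LHS != RHS

No, not on the curve


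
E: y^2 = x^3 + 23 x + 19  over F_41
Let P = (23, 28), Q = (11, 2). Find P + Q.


P != Q, so use the chord formula.
s = (y2 - y1) / (x2 - x1) = (15) / (29) mod 41 = 9
x3 = s^2 - x1 - x2 mod 41 = 9^2 - 23 - 11 = 6
y3 = s (x1 - x3) - y1 mod 41 = 9 * (23 - 6) - 28 = 2

P + Q = (6, 2)


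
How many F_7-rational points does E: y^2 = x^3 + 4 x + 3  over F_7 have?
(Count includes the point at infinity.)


For each x in F_7, count y with y^2 = x^3 + 4 x + 3 mod 7:
  x = 1: RHS = 1, y in [1, 6]  -> 2 point(s)
  x = 3: RHS = 0, y in [0]  -> 1 point(s)
  x = 5: RHS = 1, y in [1, 6]  -> 2 point(s)
Affine points: 5. Add the point at infinity: total = 6.

#E(F_7) = 6


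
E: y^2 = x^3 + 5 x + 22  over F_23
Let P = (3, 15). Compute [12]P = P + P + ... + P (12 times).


k = 12 = 1100_2 (binary, LSB first: 0011)
Double-and-add from P = (3, 15):
  bit 0 = 0: acc unchanged = O
  bit 1 = 0: acc unchanged = O
  bit 2 = 1: acc = O + (12, 4) = (12, 4)
  bit 3 = 1: acc = (12, 4) + (22, 19) = (20, 7)

12P = (20, 7)


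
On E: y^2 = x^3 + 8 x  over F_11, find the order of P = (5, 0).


Compute successive multiples of P until we hit O:
  1P = (5, 0)
  2P = O

ord(P) = 2


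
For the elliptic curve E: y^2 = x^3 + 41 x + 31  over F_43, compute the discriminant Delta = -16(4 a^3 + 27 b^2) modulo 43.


4 a^3 + 27 b^2 = 4*41^3 + 27*31^2 = 275684 + 25947 = 301631
Delta = -16 * (301631) = -4826096
Delta mod 43 = 9

Delta = 9 (mod 43)


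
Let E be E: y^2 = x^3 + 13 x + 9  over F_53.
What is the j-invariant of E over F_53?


Delta = -16(4 a^3 + 27 b^2) mod 53 = 42
-1728 * (4 a)^3 = -1728 * (4*13)^3 mod 53 = 32
j = 32 * 42^(-1) mod 53 = 26

j = 26 (mod 53)


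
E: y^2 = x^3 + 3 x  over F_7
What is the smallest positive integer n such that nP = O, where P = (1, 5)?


Compute successive multiples of P until we hit O:
  1P = (1, 5)
  2P = (2, 0)
  3P = (1, 2)
  4P = O

ord(P) = 4


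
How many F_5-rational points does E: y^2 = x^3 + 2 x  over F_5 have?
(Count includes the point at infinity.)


For each x in F_5, count y with y^2 = x^3 + 2 x + 0 mod 5:
  x = 0: RHS = 0, y in [0]  -> 1 point(s)
Affine points: 1. Add the point at infinity: total = 2.

#E(F_5) = 2


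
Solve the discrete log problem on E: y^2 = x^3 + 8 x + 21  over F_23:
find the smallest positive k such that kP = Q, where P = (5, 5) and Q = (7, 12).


Enumerate multiples of P until we hit Q = (7, 12):
  1P = (5, 5)
  2P = (3, 7)
  3P = (16, 6)
  4P = (6, 20)
  5P = (7, 11)
  6P = (20, 19)
  7P = (14, 5)
  8P = (4, 18)
  9P = (22, 9)
  10P = (22, 14)
  11P = (4, 5)
  12P = (14, 18)
  13P = (20, 4)
  14P = (7, 12)
Match found at i = 14.

k = 14


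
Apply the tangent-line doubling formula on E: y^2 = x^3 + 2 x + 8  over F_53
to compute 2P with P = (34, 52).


Doubling: s = (3 x1^2 + a) / (2 y1)
s = (3*34^2 + 2) / (2*52) mod 53 = 14
x3 = s^2 - 2 x1 mod 53 = 14^2 - 2*34 = 22
y3 = s (x1 - x3) - y1 mod 53 = 14 * (34 - 22) - 52 = 10

2P = (22, 10)


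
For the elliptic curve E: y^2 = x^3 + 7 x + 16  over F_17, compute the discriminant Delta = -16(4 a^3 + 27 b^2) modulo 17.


4 a^3 + 27 b^2 = 4*7^3 + 27*16^2 = 1372 + 6912 = 8284
Delta = -16 * (8284) = -132544
Delta mod 17 = 5

Delta = 5 (mod 17)


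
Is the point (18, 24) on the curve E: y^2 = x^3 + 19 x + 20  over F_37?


Check whether y^2 = x^3 + 19 x + 20 (mod 37) for (x, y) = (18, 24).
LHS: y^2 = 24^2 mod 37 = 21
RHS: x^3 + 19 x + 20 = 18^3 + 19*18 + 20 mod 37 = 15
LHS != RHS

No, not on the curve


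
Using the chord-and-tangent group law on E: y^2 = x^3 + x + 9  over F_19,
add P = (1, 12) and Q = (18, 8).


P != Q, so use the chord formula.
s = (y2 - y1) / (x2 - x1) = (15) / (17) mod 19 = 2
x3 = s^2 - x1 - x2 mod 19 = 2^2 - 1 - 18 = 4
y3 = s (x1 - x3) - y1 mod 19 = 2 * (1 - 4) - 12 = 1

P + Q = (4, 1)


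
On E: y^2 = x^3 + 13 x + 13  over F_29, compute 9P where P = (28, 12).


k = 9 = 1001_2 (binary, LSB first: 1001)
Double-and-add from P = (28, 12):
  bit 0 = 1: acc = O + (28, 12) = (28, 12)
  bit 1 = 0: acc unchanged = (28, 12)
  bit 2 = 0: acc unchanged = (28, 12)
  bit 3 = 1: acc = (28, 12) + (21, 8) = (4, 10)

9P = (4, 10)


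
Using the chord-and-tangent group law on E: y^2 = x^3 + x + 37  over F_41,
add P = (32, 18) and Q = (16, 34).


P != Q, so use the chord formula.
s = (y2 - y1) / (x2 - x1) = (16) / (25) mod 41 = 40
x3 = s^2 - x1 - x2 mod 41 = 40^2 - 32 - 16 = 35
y3 = s (x1 - x3) - y1 mod 41 = 40 * (32 - 35) - 18 = 26

P + Q = (35, 26)


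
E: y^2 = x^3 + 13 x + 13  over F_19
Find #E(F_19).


For each x in F_19, count y with y^2 = x^3 + 13 x + 13 mod 19:
  x = 2: RHS = 9, y in [3, 16]  -> 2 point(s)
  x = 9: RHS = 4, y in [2, 17]  -> 2 point(s)
  x = 11: RHS = 5, y in [9, 10]  -> 2 point(s)
  x = 12: RHS = 16, y in [4, 15]  -> 2 point(s)
  x = 13: RHS = 4, y in [2, 17]  -> 2 point(s)
  x = 15: RHS = 11, y in [7, 12]  -> 2 point(s)
  x = 16: RHS = 4, y in [2, 17]  -> 2 point(s)
  x = 17: RHS = 17, y in [6, 13]  -> 2 point(s)
Affine points: 16. Add the point at infinity: total = 17.

#E(F_19) = 17


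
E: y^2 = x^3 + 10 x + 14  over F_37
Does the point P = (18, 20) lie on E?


Check whether y^2 = x^3 + 10 x + 14 (mod 37) for (x, y) = (18, 20).
LHS: y^2 = 20^2 mod 37 = 30
RHS: x^3 + 10 x + 14 = 18^3 + 10*18 + 14 mod 37 = 32
LHS != RHS

No, not on the curve


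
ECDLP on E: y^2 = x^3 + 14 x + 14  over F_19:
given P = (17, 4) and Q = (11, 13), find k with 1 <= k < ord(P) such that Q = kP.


Enumerate multiples of P until we hit Q = (11, 13):
  1P = (17, 4)
  2P = (11, 6)
  3P = (8, 12)
  4P = (3, 11)
  5P = (4, 18)
  6P = (14, 3)
  7P = (5, 0)
  8P = (14, 16)
  9P = (4, 1)
  10P = (3, 8)
  11P = (8, 7)
  12P = (11, 13)
Match found at i = 12.

k = 12


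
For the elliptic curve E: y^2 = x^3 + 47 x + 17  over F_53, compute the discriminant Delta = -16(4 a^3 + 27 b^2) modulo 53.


4 a^3 + 27 b^2 = 4*47^3 + 27*17^2 = 415292 + 7803 = 423095
Delta = -16 * (423095) = -6769520
Delta mod 53 = 11

Delta = 11 (mod 53)


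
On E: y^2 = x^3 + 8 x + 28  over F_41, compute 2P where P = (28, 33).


Doubling: s = (3 x1^2 + a) / (2 y1)
s = (3*28^2 + 8) / (2*33) mod 41 = 37
x3 = s^2 - 2 x1 mod 41 = 37^2 - 2*28 = 1
y3 = s (x1 - x3) - y1 mod 41 = 37 * (28 - 1) - 33 = 23

2P = (1, 23)


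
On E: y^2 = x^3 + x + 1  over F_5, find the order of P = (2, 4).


Compute successive multiples of P until we hit O:
  1P = (2, 4)
  2P = (2, 1)
  3P = O

ord(P) = 3


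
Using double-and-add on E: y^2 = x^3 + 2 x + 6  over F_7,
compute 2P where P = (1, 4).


k = 2 = 10_2 (binary, LSB first: 01)
Double-and-add from P = (1, 4):
  bit 0 = 0: acc unchanged = O
  bit 1 = 1: acc = O + (2, 5) = (2, 5)

2P = (2, 5)


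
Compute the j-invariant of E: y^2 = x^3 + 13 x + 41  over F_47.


Delta = -16(4 a^3 + 27 b^2) mod 47 = 21
-1728 * (4 a)^3 = -1728 * (4*13)^3 mod 47 = 12
j = 12 * 21^(-1) mod 47 = 14

j = 14 (mod 47)


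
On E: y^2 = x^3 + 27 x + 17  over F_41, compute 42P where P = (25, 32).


k = 42 = 101010_2 (binary, LSB first: 010101)
Double-and-add from P = (25, 32):
  bit 0 = 0: acc unchanged = O
  bit 1 = 1: acc = O + (9, 13) = (9, 13)
  bit 2 = 0: acc unchanged = (9, 13)
  bit 3 = 1: acc = (9, 13) + (34, 10) = (3, 24)
  bit 4 = 0: acc unchanged = (3, 24)
  bit 5 = 1: acc = (3, 24) + (38, 27) = (31, 31)

42P = (31, 31)


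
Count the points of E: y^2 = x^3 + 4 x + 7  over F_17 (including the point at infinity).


For each x in F_17, count y with y^2 = x^3 + 4 x + 7 mod 17:
  x = 4: RHS = 2, y in [6, 11]  -> 2 point(s)
  x = 5: RHS = 16, y in [4, 13]  -> 2 point(s)
  x = 6: RHS = 9, y in [3, 14]  -> 2 point(s)
  x = 7: RHS = 4, y in [2, 15]  -> 2 point(s)
  x = 12: RHS = 15, y in [7, 10]  -> 2 point(s)
  x = 14: RHS = 2, y in [6, 11]  -> 2 point(s)
  x = 15: RHS = 8, y in [5, 12]  -> 2 point(s)
  x = 16: RHS = 2, y in [6, 11]  -> 2 point(s)
Affine points: 16. Add the point at infinity: total = 17.

#E(F_17) = 17


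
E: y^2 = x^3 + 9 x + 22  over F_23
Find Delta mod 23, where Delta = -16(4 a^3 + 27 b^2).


4 a^3 + 27 b^2 = 4*9^3 + 27*22^2 = 2916 + 13068 = 15984
Delta = -16 * (15984) = -255744
Delta mod 23 = 16

Delta = 16 (mod 23)
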